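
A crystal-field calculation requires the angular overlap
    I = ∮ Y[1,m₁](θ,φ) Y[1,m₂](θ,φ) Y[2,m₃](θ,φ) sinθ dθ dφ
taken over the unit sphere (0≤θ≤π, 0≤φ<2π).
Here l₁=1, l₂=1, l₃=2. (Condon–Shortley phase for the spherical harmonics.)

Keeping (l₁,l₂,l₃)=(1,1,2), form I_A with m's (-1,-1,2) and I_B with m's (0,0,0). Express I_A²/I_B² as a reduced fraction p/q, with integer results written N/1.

Shared (l₁,l₂,l₃)=(1,1,2): N and (l;000)² cancel in I_A²/I_B².
A: Δ = 0!·2!·2!/5! = 1/30; Racah Σ t=0..0: t=0:+1/4 = 1/4; ⇒ 3j(1 1 2; -1 -1 2)² = 1/5, sgn +1
B: Δ = 0!·2!·2!/5! = 1/30; Racah Σ t=0..0: t=0:+1/1 = 1/1; ⇒ 3j(1 1 2; 0 0 0)² = 2/15, sgn +1
I_A²/I_B² = (1/5)/(2/15) = 3/2

3/2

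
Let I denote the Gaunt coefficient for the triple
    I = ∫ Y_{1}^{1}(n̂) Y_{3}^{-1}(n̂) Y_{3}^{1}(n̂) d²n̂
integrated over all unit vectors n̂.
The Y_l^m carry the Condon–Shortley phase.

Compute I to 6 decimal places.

0.000000

Σmᵢ = 1 ≠ 0, so the φ-integral vanishes; I = 0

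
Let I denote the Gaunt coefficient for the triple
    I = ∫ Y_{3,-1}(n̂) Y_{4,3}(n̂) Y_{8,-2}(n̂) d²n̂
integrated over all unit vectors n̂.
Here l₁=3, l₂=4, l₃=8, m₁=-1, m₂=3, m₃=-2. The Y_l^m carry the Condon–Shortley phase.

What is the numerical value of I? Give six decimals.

0.000000

triangle: need 1≤l₃≤7, have 8; I=0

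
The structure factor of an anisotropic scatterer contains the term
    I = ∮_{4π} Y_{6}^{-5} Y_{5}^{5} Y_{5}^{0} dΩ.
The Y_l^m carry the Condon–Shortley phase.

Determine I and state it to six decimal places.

Checks pass: Σm=0; 16 even; l₃=5∈[1,11].
(2·6+1)(2·5+1)(2·5+1) = 1573
Δ: 6! 6! 4! / 17! → 1/28588560
sum: t=1:−1/345600 t=2:+1/13824 t=3:−1/5184 t=4:+1/13824 t=5:−1/345600 = -7/129600
3j²(6 5 5; 0 0 0) = Δ·Π!·Σ² = 80/7293  (sign +1)
sum: t=6:+1/2073600 = 1/2073600
3j²(6 5 5; -5 5 0) = Δ·Π!·Σ² = 15/884  (sign -1)
combine: 4πI² = 1573·80/7293·15/884 = 1100/3757
take √, sign -1: I = -0.15264086

-0.152641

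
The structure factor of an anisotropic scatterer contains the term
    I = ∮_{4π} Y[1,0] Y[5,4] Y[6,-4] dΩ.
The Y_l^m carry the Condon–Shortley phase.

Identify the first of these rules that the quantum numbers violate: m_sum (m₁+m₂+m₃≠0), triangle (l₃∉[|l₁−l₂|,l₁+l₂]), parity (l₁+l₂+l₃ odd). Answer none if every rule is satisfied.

none

Σmᵢ = 0  ✓
l₃∈[|l₁−l₂|,l₁+l₂]=[4,6], have l₃=6  ✓
Σlᵢ = 12 ⇒ even  ✓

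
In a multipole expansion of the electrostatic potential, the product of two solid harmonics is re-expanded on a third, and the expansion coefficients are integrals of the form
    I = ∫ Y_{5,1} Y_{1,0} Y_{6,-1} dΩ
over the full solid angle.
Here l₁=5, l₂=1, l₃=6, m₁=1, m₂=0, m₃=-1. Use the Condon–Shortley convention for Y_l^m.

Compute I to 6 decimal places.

m-sum 0 ✓  L=12 even ✓  4≤6≤6 ✓
Π(2lᵢ+1) = 11×3×13 = 429
triangle coeff Δ(5,1,6) = 1/858
Σ_t [0,0]: t=0:+1/14400 = 1/14400
(3j)²=6/143 [(5 1 6; 0 0 0)], sign=+1
Σ_t [0,0]: t=0:+1/17280 = 1/17280
(3j)²=35/858 [(5 1 6; 1 0 -1)], sign=-1
⇒ 4πI² = 105/143
I = (-1)√(105/143/(4π)) = -0.24172507

-0.241725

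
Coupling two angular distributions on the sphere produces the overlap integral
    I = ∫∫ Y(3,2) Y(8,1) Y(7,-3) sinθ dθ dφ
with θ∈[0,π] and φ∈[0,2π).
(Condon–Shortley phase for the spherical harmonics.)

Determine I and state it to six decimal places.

Rules hold: Σm=0, L=18 even, 5≤7≤11.
N = 7·17·15 = 1785
Δ = 4!·2!·12!/19! = 1/5290740
Racah Σ t=1..3: t=1:−1/7257600 t=2:+1/2073600 t=3:−1/7257600 = 1/4838400
⇒ 3j(3 8 7; 0 0 0)² = 252/20995, sgn -1
Racah Σ t=0..1: t=0:+1/52254720 t=1:−1/11612160 = -1/14929920
⇒ 3j(3 8 7; 2 1 -3)² = 1225/75582, sgn -1
4πI² = N·(3j₀)²·(3jₘ)² = 360150/1037153
I = +1·√(0.347249/4π) = 0.16623228

0.166232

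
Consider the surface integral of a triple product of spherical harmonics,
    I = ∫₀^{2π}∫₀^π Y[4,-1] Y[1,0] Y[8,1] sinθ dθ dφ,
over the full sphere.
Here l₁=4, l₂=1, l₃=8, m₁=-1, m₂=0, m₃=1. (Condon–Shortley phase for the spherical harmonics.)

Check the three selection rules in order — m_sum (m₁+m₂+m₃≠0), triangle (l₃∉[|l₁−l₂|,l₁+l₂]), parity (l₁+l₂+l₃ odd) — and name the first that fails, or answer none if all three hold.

Σmᵢ = 0  ✓
l₃∈[|l₁−l₂|,l₁+l₂]=[3,5], have l₃=8  ✗
Σlᵢ = 13 ⇒ odd

triangle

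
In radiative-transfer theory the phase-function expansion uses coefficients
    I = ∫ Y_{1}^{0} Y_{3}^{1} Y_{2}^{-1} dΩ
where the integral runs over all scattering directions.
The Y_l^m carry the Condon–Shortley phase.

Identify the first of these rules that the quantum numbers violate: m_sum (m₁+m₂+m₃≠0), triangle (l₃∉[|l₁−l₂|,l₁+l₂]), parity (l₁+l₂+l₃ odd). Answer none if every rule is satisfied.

Σmᵢ = 0  ✓
l₃∈[|l₁−l₂|,l₁+l₂]=[2,4], have l₃=2  ✓
Σlᵢ = 6 ⇒ even  ✓

none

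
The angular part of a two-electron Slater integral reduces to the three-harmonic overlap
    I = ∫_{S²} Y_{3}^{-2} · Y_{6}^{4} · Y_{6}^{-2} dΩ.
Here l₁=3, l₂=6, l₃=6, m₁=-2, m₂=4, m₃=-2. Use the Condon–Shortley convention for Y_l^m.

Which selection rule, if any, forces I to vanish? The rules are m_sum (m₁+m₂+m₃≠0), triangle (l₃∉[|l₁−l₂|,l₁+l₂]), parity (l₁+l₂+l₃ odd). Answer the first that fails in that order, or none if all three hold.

azimuthal sum: -2 + 4 − 2 = 0  ✓
3 ≤ 6 ≤ 9 (triangle on l)  ✓
L = 3 + 6 + 6 = 15 (odd)  ✗

parity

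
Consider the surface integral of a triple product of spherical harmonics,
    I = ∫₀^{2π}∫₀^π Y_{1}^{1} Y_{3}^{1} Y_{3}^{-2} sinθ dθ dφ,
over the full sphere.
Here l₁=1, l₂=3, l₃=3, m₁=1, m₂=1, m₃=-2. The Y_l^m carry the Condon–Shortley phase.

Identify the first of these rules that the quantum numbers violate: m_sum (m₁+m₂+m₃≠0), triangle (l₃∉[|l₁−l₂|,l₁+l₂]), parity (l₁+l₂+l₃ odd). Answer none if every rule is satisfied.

m₁+m₂+m₃ = 1 + 1 − 2 = 0  ✓
triangle: |1−3|=2 ≤ l₃=3 ≤ 1+3=4  ✓
parity: l₁+l₂+l₃ = 7 is odd  ✗

parity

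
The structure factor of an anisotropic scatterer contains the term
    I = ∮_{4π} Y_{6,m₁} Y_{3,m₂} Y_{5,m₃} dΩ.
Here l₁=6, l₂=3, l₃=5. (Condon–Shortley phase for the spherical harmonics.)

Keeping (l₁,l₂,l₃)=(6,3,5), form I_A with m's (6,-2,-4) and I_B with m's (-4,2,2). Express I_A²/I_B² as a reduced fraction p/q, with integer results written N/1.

11/2

Same 6,3,5: normalisation and zero-m 3j drop out of the ratio.
A: Δ: 4! 8! 2! / 15! → 1/675675; sum: t=0:+1/967680 = 1/967680; 3j²(6 3 5; 6 -2 -4) = Δ·Π!·Σ² = 3/91  (sign -1)
B: Δ: 4! 8! 2! / 15! → 1/675675; sum: t=3:−1/60480 t=4:+1/34560 = 1/80640; 3j²(6 3 5; -4 2 2) = Δ·Π!·Σ² = 6/1001  (sign -1)
I_A²/I_B² = (3/91)/(6/1001) = 11/2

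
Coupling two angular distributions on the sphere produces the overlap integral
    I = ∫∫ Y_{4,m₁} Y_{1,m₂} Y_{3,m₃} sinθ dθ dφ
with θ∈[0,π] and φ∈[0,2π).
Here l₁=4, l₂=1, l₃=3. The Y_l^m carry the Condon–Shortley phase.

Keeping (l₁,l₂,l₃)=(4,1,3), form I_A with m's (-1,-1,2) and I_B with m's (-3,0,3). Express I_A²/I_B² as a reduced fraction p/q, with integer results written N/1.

3/7

l's match ⇒ only the (l;m) 3-j factors differ between A and B.
A: triangle coeff Δ(4,1,3) = 1/252; Σ_t [0,0]: t=0:+1/240 = 1/240; (3j)²=1/84 [(4 1 3; -1 -1 2)], sign=-1
B: triangle coeff Δ(4,1,3) = 1/252; Σ_t [1,1]: t=1:−1/720 = -1/720; (3j)²=1/36 [(4 1 3; -3 0 3)], sign=-1
I_A²/I_B² = (1/84)/(1/36) = 3/7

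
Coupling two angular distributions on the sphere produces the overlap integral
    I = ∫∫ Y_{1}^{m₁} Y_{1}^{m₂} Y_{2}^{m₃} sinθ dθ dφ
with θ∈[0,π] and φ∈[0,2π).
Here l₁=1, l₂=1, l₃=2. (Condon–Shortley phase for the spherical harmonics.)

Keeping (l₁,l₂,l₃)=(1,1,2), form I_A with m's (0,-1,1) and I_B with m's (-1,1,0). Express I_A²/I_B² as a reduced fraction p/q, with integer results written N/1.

3/1

l's match ⇒ only the (l;m) 3-j factors differ between A and B.
A: triangle coeff Δ(1,1,2) = 1/30; Σ_t [0,0]: t=0:+1/2 = 1/2; (3j)²=1/10 [(1 1 2; 0 -1 1)], sign=-1
B: triangle coeff Δ(1,1,2) = 1/30; Σ_t [0,0]: t=0:+1/4 = 1/4; (3j)²=1/30 [(1 1 2; -1 1 0)], sign=+1
I_A²/I_B² = (1/10)/(1/30) = 3/1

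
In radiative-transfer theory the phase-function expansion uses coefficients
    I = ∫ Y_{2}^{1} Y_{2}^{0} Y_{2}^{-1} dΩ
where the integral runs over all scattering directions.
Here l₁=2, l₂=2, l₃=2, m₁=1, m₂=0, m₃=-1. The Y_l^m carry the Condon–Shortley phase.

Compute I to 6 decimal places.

Rules hold: Σm=0, L=6 even, 0≤2≤4.
N = 5·5·5 = 125
Δ = 2!·2!·2!/7! = 1/630
Racah Σ t=0..2: t=0:+1/8 t=1:−1/1 t=2:+1/8 = -3/4
⇒ 3j(2 2 2; 0 0 0)² = 2/35, sgn -1
Racah Σ t=0..1: t=0:+1/4 t=1:−1/2 = -1/4
⇒ 3j(2 2 2; 1 0 -1)² = 1/70, sgn +1
4πI² = N·(3j₀)²·(3jₘ)² = 5/49
I = -1·√(0.102041/4π) = -0.09011188

-0.090112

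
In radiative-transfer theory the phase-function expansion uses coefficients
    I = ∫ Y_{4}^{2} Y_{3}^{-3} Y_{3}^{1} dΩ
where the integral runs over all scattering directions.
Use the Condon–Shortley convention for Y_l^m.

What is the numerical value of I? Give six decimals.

Checks pass: Σm=0; 10 even; l₃=3∈[1,7].
(2·4+1)(2·3+1)(2·3+1) = 441
Δ: 4! 4! 2! / 11! → 1/34650
sum: t=1:−1/72 t=2:+1/16 t=3:−1/72 = 5/144
3j²(4 3 3; 0 0 0) = Δ·Π!·Σ² = 2/77  (sign -1)
sum: t=0:+1/192 = 1/192
3j²(4 3 3; 2 -3 1) = Δ·Π!·Σ² = 3/77  (sign +1)
combine: 4πI² = 441·2/77·3/77 = 54/121
take √, sign -1: I = -0.18845135

-0.188451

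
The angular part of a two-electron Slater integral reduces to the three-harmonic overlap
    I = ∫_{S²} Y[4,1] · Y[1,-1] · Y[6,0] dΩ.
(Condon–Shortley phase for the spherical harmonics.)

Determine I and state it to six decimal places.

triangle: need 3≤l₃≤5, have 6; I=0

0.000000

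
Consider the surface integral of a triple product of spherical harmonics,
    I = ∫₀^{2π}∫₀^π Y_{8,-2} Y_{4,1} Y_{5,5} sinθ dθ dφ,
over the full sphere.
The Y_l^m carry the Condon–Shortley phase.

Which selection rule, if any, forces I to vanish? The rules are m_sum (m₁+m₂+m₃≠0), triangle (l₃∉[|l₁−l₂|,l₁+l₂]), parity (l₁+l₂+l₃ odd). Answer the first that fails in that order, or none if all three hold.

m_sum

m₁+m₂+m₃ = -2 + 1 + 5 = 4  ✗
triangle: |8−4|=4 ≤ l₃=5 ≤ 8+4=12
parity: l₁+l₂+l₃ = 17 is odd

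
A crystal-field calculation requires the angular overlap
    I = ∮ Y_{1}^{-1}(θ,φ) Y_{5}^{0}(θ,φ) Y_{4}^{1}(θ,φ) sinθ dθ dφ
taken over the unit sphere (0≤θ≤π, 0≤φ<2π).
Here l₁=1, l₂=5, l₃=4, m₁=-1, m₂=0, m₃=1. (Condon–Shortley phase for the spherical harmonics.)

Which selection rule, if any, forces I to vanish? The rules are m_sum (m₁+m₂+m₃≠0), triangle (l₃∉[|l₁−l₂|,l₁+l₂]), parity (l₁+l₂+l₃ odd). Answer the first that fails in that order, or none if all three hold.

none

azimuthal sum: -1 + 0 + 1 = 0  ✓
4 ≤ 4 ≤ 6 (triangle on l)  ✓
L = 1 + 5 + 4 = 10 (even)  ✓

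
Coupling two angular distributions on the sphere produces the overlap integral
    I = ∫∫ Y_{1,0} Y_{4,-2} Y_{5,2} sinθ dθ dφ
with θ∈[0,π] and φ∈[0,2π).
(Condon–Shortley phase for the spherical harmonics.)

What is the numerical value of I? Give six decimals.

0.225034

m-sum 0 ✓  L=10 even ✓  3≤5≤5 ✓
Π(2lᵢ+1) = 3×9×11 = 297
triangle coeff Δ(1,4,5) = 1/495
Σ_t [0,0]: t=0:+1/576 = 1/576
(3j)²=5/99 [(1 4 5; 0 0 0)], sign=-1
Σ_t [0,0]: t=0:+1/1440 = 1/1440
(3j)²=7/165 [(1 4 5; 0 -2 2)], sign=-1
⇒ 4πI² = 7/11
I = (+1)√(7/11/(4π)) = 0.22503380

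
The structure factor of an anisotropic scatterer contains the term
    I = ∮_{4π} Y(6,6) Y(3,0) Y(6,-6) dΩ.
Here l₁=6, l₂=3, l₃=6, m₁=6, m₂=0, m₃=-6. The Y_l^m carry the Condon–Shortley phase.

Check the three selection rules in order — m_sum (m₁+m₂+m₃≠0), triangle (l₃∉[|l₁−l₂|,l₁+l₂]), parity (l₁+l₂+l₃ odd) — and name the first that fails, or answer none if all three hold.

parity

m₁+m₂+m₃ = 6 + 0 − 6 = 0  ✓
triangle: |6−3|=3 ≤ l₃=6 ≤ 6+3=9  ✓
parity: l₁+l₂+l₃ = 15 is odd  ✗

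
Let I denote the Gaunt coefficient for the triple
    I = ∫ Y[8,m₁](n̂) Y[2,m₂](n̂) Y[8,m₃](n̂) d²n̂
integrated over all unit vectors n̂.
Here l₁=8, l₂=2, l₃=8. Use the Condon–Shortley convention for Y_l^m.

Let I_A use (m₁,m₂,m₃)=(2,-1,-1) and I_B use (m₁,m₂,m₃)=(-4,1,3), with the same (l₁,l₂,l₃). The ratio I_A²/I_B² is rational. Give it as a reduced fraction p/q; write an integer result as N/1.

l's match ⇒ only the (l;m) 3-j factors differ between A and B.
A: triangle coeff Δ(8,2,8) = 1/348840; Σ_t [0,1]: t=0:+1/58060800 t=1:−1/87091200 = 1/174182400; (3j)²=7/2584 [(8 2 8; 2 -1 -1)], sign=-1
B: triangle coeff Δ(8,2,8) = 1/348840; Σ_t [1,2]: t=1:−1/479001600 t=2:+1/174182400 = 1/273715200; (3j)²=49/3876 [(8 2 8; -4 1 3)], sign=-1
I_A²/I_B² = (7/2584)/(49/3876) = 3/14

3/14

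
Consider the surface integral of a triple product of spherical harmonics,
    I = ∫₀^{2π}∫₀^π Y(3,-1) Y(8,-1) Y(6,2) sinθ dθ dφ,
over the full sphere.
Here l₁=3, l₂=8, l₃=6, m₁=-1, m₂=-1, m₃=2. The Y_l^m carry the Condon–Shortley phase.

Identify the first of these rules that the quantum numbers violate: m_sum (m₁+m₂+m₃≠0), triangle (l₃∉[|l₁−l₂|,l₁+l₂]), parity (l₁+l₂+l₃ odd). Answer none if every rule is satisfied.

parity

Σmᵢ = 0  ✓
l₃∈[|l₁−l₂|,l₁+l₂]=[5,11], have l₃=6  ✓
Σlᵢ = 17 ⇒ odd  ✗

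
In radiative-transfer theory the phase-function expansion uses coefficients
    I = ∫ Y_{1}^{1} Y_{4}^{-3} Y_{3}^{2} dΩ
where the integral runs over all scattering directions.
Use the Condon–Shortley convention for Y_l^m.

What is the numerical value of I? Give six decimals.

-0.282095

Checks pass: Σm=0; 8 even; l₃=3∈[3,5].
(2·1+1)(2·4+1)(2·3+1) = 189
Δ: 2! 0! 6! / 9! → 1/252
sum: t=1:−1/36 = -1/36
3j²(1 4 3; 0 0 0) = Δ·Π!·Σ² = 4/63  (sign +1)
sum: t=0:+1/240 = 1/240
3j²(1 4 3; 1 -3 2) = Δ·Π!·Σ² = 1/12  (sign -1)
combine: 4πI² = 189·4/63·1/12 = 1/1
take √, sign -1: I = -0.28209479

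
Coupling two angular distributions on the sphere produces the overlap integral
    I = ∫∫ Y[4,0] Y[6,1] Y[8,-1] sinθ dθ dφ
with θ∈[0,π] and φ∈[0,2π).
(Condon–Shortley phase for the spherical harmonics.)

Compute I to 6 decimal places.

-0.117331

Checks pass: Σm=0; 18 even; l₃=8∈[2,10].
(2·4+1)(2·6+1)(2·8+1) = 1989
Δ: 2! 6! 10! / 19! → 1/23279256
sum: t=0:+1/1658880 t=1:−1/518400 t=2:+1/1658880 = -1/1382400
3j²(4 6 8; 0 0 0) = Δ·Π!·Σ² = 504/46189  (sign -1)
sum: t=0:+1/2903040 t=1:−1/622080 t=2:+1/1382400 = -47/87091200
3j²(4 6 8; 0 1 -1) = Δ·Π!·Σ² = 2209/277134  (sign +1)
combine: 4πI² = 1989·504/46189·2209/277134 = 1670004/9653501
take √, sign -1: I = -0.11733063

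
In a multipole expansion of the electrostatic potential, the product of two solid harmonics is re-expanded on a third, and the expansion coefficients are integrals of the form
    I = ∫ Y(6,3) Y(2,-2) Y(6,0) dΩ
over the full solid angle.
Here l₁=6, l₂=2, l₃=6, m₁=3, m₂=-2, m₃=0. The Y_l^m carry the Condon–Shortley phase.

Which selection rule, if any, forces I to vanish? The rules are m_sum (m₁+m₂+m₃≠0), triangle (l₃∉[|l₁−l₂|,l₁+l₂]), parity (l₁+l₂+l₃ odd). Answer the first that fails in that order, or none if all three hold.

m_sum

azimuthal sum: 3 − 2 + 0 = 1  ✗
4 ≤ 6 ≤ 8 (triangle on l)
L = 6 + 2 + 6 = 14 (even)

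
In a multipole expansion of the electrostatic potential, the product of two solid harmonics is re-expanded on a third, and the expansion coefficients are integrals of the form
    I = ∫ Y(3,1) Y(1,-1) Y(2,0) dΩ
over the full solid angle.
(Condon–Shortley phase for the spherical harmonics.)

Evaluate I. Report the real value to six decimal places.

Checks pass: Σm=0; 6 even; l₃=2∈[2,4].
(2·3+1)(2·1+1)(2·2+1) = 105
Δ: 2! 4! 0! / 7! → 1/105
sum: t=1:−1/4 = -1/4
3j²(3 1 2; 0 0 0) = Δ·Π!·Σ² = 3/35  (sign -1)
sum: t=0:+1/8 = 1/8
3j²(3 1 2; 1 -1 0) = Δ·Π!·Σ² = 2/35  (sign +1)
combine: 4πI² = 105·3/35·2/35 = 18/35
take √, sign -1: I = -0.20230066

-0.202301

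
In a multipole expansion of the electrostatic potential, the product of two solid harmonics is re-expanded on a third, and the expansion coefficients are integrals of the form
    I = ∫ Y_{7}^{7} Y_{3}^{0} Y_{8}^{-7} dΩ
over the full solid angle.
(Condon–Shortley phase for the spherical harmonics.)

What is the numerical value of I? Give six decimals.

0.200072

m-sum 0 ✓  L=18 even ✓  4≤8≤10 ✓
Π(2lᵢ+1) = 15×7×17 = 1785
triangle coeff Δ(7,3,8) = 1/5290740
Σ_t [0,2]: t=0:+1/7257600 t=1:−1/2073600 t=2:+1/7257600 = -1/4838400
(3j)²=252/20995 [(7 3 8; 0 0 0)], sign=-1
Σ_t [0,0]: t=0:+1/5748019200 = 1/5748019200
(3j)²=91/3876 [(7 3 8; 7 0 -7)], sign=-1
⇒ 4πI² = 3087/6137
I = (+1)√(3087/6137/(4π)) = 0.20007154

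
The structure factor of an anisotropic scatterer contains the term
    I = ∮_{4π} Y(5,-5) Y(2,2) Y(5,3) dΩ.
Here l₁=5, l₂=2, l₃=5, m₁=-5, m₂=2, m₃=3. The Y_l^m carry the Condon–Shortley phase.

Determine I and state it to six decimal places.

Rules hold: Σm=0, L=12 even, 3≤5≤7.
N = 11·5·11 = 605
Δ = 2!·8!·2!/13! = 1/38610
Racah Σ t=0..2: t=0:+1/2880 t=1:−1/576 t=2:+1/2880 = -1/960
⇒ 3j(5 2 5; 0 0 0)² = 10/429, sgn +1
Racah Σ t=2..2: t=2:+1/161280 = 1/161280
⇒ 3j(5 2 5; -5 2 3)² = 1/143, sgn +1
4πI² = N·(3j₀)²·(3jₘ)² = 50/507
I = +1·√(0.0986193/4π) = 0.08858824

0.088588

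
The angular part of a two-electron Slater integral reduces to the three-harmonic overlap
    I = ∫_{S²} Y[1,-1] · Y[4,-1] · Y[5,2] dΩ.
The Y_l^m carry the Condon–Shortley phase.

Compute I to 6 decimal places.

m-sum 0 ✓  L=10 even ✓  3≤5≤5 ✓
Π(2lᵢ+1) = 3×9×11 = 297
triangle coeff Δ(1,4,5) = 1/495
Σ_t [0,0]: t=0:+1/576 = 1/576
(3j)²=5/99 [(1 4 5; 0 0 0)], sign=-1
Σ_t [0,0]: t=0:+1/1440 = 1/1440
(3j)²=7/165 [(1 4 5; -1 -1 2)], sign=-1
⇒ 4πI² = 7/11
I = (+1)√(7/11/(4π)) = 0.22503380

0.225034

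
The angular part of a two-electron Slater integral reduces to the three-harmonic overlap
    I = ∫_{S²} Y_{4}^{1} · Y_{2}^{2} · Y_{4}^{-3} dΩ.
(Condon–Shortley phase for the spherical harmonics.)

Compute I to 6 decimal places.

0.159270

Checks pass: Σm=0; 10 even; l₃=4∈[2,6].
(2·4+1)(2·2+1)(2·4+1) = 405
Δ: 2! 6! 2! / 11! → 1/13860
sum: t=0:+1/192 t=1:−1/36 t=2:+1/192 = -5/288
3j²(4 2 4; 0 0 0) = Δ·Π!·Σ² = 20/693  (sign -1)
sum: t=2:+1/480 = 1/480
3j²(4 2 4; 1 2 -3) = Δ·Π!·Σ² = 3/110  (sign -1)
combine: 4πI² = 405·20/693·3/110 = 270/847
take √, sign +1: I = 0.15927046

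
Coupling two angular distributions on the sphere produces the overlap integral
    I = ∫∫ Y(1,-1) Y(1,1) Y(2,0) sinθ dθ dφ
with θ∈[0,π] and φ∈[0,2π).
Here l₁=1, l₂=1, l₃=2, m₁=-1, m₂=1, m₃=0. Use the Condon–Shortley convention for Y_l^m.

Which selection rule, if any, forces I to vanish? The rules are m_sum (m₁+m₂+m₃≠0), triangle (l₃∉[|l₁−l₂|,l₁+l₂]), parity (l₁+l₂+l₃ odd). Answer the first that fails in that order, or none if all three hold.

Σmᵢ = 0  ✓
l₃∈[|l₁−l₂|,l₁+l₂]=[0,2], have l₃=2  ✓
Σlᵢ = 4 ⇒ even  ✓

none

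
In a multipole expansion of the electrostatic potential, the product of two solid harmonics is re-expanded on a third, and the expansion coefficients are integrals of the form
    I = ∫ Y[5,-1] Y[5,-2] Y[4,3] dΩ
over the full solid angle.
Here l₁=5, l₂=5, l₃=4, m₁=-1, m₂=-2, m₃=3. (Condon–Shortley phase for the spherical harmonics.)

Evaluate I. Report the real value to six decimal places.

-0.048522

m-sum 0 ✓  L=14 even ✓  0≤4≤10 ✓
Π(2lᵢ+1) = 11×11×9 = 1089
triangle coeff Δ(5,5,4) = 1/3153150
Σ_t [1,5]: t=1:−1/69120 t=2:+1/1728 t=3:−1/576 t=4:+1/1728 t=5:−1/69120 = -7/11520
(3j)²=2/143 [(5 5 4; 0 0 0)], sign=-1
Σ_t [2,3]: t=2:+1/6912 t=3:−1/5184 = -1/20736
(3j)²=5/2574 [(5 5 4; -1 -2 3)], sign=+1
⇒ 4πI² = 5/169
I = (-1)√(5/169/(4π)) = -0.04852178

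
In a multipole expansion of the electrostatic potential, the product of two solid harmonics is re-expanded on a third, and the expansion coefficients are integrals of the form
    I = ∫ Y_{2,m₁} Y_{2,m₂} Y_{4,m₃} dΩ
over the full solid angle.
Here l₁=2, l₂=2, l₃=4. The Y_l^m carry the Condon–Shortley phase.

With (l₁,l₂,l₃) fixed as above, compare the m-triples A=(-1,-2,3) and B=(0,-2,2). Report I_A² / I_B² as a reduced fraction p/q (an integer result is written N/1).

7/3

l's match ⇒ only the (l;m) 3-j factors differ between A and B.
A: triangle coeff Δ(2,2,4) = 1/630; Σ_t [0,0]: t=0:+1/144 = 1/144; (3j)²=1/18 [(2 2 4; -1 -2 3)], sign=-1
B: triangle coeff Δ(2,2,4) = 1/630; Σ_t [0,0]: t=0:+1/96 = 1/96; (3j)²=1/42 [(2 2 4; 0 -2 2)], sign=+1
I_A²/I_B² = (1/18)/(1/42) = 7/3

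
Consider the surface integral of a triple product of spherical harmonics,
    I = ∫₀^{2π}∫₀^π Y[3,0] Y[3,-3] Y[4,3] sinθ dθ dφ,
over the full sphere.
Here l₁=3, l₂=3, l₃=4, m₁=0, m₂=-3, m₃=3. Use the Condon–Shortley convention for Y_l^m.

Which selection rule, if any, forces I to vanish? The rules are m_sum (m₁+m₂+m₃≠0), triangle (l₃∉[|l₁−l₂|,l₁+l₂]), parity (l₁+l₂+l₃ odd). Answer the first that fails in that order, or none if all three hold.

azimuthal sum: 0 − 3 + 3 = 0  ✓
0 ≤ 4 ≤ 6 (triangle on l)  ✓
L = 3 + 3 + 4 = 10 (even)  ✓

none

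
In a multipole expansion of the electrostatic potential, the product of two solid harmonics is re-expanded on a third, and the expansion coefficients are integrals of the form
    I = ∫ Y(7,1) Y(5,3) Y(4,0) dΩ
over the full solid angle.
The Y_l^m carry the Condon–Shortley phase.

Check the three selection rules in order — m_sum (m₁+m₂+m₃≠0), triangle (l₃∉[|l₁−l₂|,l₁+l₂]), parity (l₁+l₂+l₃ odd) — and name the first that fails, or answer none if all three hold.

m_sum

Σmᵢ = 4  ✗
l₃∈[|l₁−l₂|,l₁+l₂]=[2,12], have l₃=4
Σlᵢ = 16 ⇒ even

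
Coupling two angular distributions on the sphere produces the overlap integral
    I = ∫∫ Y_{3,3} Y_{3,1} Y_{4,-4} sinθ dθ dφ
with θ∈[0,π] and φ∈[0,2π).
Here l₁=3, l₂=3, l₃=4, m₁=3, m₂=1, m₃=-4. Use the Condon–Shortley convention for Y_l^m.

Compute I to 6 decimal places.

m-sum 0 ✓  L=10 even ✓  0≤4≤6 ✓
Π(2lᵢ+1) = 7×7×9 = 441
triangle coeff Δ(3,3,4) = 1/34650
Σ_t [0,2]: t=0:+1/72 t=1:−1/16 t=2:+1/72 = -5/144
(3j)²=2/77 [(3 3 4; 0 0 0)], sign=-1
Σ_t [0,0]: t=0:+1/1152 = 1/1152
(3j)²=1/33 [(3 3 4; 3 1 -4)], sign=+1
⇒ 4πI² = 42/121
I = (-1)√(42/121/(4π)) = -0.16619847

-0.166198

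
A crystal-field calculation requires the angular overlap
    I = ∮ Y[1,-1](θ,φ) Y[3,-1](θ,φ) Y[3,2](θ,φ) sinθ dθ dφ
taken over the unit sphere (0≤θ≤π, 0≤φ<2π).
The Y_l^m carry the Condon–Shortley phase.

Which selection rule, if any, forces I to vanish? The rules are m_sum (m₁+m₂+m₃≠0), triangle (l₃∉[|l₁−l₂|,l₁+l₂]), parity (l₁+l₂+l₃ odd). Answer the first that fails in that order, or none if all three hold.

parity

Σmᵢ = 0  ✓
l₃∈[|l₁−l₂|,l₁+l₂]=[2,4], have l₃=3  ✓
Σlᵢ = 7 ⇒ odd  ✗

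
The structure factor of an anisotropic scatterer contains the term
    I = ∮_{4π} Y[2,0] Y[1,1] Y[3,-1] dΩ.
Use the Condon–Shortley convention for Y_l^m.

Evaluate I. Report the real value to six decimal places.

-0.202301

Checks pass: Σm=0; 6 even; l₃=3∈[1,3].
(2·2+1)(2·1+1)(2·3+1) = 105
Δ: 0! 4! 2! / 7! → 1/105
sum: t=0:+1/4 = 1/4
3j²(2 1 3; 0 0 0) = Δ·Π!·Σ² = 3/35  (sign -1)
sum: t=0:+1/8 = 1/8
3j²(2 1 3; 0 1 -1) = Δ·Π!·Σ² = 2/35  (sign +1)
combine: 4πI² = 105·3/35·2/35 = 18/35
take √, sign -1: I = -0.20230066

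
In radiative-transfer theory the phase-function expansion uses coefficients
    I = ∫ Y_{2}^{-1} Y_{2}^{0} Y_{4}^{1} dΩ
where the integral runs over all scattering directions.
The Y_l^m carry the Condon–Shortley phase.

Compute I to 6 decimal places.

Rules hold: Σm=0, L=8 even, 0≤4≤4.
N = 5·5·9 = 225
Δ = 0!·4!·4!/9! = 1/630
Racah Σ t=0..0: t=0:+1/16 = 1/16
⇒ 3j(2 2 4; 0 0 0)² = 2/35, sgn +1
Racah Σ t=0..0: t=0:+1/24 = 1/24
⇒ 3j(2 2 4; -1 0 1)² = 1/21, sgn -1
4πI² = N·(3j₀)²·(3jₘ)² = 30/49
I = -1·√(0.612245/4π) = -0.22072812

-0.220728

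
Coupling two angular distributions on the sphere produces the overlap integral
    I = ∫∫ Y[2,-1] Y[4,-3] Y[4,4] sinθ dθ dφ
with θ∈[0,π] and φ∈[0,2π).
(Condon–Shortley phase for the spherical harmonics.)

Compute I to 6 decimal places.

Rules hold: Σm=0, L=10 even, 2≤4≤6.
N = 5·9·9 = 405
Δ = 2!·2!·6!/11! = 1/13860
Racah Σ t=0..2: t=0:+1/192 t=1:−1/36 t=2:+1/192 = -5/288
⇒ 3j(2 4 4; 0 0 0)² = 20/693, sgn -1
Racah Σ t=1..1: t=1:−1/1440 = -1/1440
⇒ 3j(2 4 4; -1 -3 4)² = 7/165, sgn -1
4πI² = N·(3j₀)²·(3jₘ)² = 60/121
I = +1·√(0.495868/4π) = 0.19864517

0.198645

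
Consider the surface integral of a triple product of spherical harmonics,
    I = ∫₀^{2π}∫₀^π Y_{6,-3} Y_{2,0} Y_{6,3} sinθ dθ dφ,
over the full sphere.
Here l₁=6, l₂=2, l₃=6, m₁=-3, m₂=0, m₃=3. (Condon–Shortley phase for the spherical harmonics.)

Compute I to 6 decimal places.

-0.057344

m-sum 0 ✓  L=14 even ✓  4≤6≤8 ✓
Π(2lᵢ+1) = 13×5×13 = 845
triangle coeff Δ(6,2,6) = 1/90090
Σ_t [0,2]: t=0:+1/69120 t=1:−1/14400 t=2:+1/69120 = -7/172800
(3j)²=14/715 [(6 2 6; 0 0 0)], sign=-1
Σ_t [0,2]: t=0:+1/1451520 t=1:−1/80640 t=2:+1/120960 = -1/290304
(3j)²=5/2002 [(6 2 6; -3 0 3)], sign=+1
⇒ 4πI² = 5/121
I = (-1)√(5/121/(4π)) = -0.05734392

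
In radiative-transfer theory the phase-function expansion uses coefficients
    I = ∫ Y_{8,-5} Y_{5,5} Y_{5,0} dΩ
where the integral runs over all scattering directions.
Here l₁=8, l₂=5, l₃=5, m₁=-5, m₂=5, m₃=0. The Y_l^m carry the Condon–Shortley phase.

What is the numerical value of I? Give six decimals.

0.163955

Rules hold: Σm=0, L=18 even, 3≤5≤13.
N = 17·11·11 = 2057
Δ = 8!·8!·2!/19! = 1/37413090
Racah Σ t=3..5: t=3:−1/1036800 t=4:+1/331776 t=5:−1/1036800 = 1/921600
⇒ 3j(8 5 5; 0 0 0)² = 490/46189, sgn -1
Racah Σ t=8..8: t=8:+1/58060800 = 1/58060800
⇒ 3j(8 5 5; -5 5 0)² = 5/323, sgn -1
4πI² = N·(3j₀)²·(3jₘ)² = 26950/79781
I = +1·√(0.3378/4π) = 0.16395502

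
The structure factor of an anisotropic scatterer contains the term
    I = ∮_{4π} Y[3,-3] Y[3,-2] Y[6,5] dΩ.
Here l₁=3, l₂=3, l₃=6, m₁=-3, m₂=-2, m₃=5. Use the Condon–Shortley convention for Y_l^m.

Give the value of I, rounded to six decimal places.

-0.254801

Checks pass: Σm=0; 12 even; l₃=6∈[0,6].
(2·3+1)(2·3+1)(2·6+1) = 637
Δ: 0! 6! 6! / 13! → 1/12012
sum: t=0:+1/1296 = 1/1296
3j²(3 3 6; 0 0 0) = Δ·Π!·Σ² = 100/3003  (sign +1)
sum: t=0:+1/86400 = 1/86400
3j²(3 3 6; -3 -2 5) = Δ·Π!·Σ² = 1/26  (sign -1)
combine: 4πI² = 637·100/3003·1/26 = 350/429
take √, sign -1: I = -0.25480060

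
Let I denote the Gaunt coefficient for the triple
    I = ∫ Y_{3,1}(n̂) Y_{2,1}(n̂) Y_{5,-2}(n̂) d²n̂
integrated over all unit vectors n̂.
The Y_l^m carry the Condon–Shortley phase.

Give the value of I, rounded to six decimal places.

0.245532

Checks pass: Σm=0; 10 even; l₃=5∈[1,5].
(2·3+1)(2·2+1)(2·5+1) = 385
Δ: 0! 6! 4! / 11! → 1/2310
sum: t=0:+1/144 = 1/144
3j²(3 2 5; 0 0 0) = Δ·Π!·Σ² = 10/231  (sign -1)
sum: t=0:+1/288 = 1/288
3j²(3 2 5; 1 1 -2) = Δ·Π!·Σ² = 1/22  (sign -1)
combine: 4πI² = 385·10/231·1/22 = 25/33
take √, sign +1: I = 0.24553200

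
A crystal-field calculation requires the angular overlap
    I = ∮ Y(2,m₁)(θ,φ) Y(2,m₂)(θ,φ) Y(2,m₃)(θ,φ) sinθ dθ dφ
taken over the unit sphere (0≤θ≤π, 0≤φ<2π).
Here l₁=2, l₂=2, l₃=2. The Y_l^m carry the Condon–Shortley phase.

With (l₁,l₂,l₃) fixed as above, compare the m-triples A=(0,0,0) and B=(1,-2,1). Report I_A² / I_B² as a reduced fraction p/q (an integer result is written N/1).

2/3

Same 2,2,2: normalisation and zero-m 3j drop out of the ratio.
A: Δ: 2! 2! 2! / 7! → 1/630; sum: t=0:+1/8 t=1:−1/1 t=2:+1/8 = -3/4; 3j²(2 2 2; 0 0 0) = Δ·Π!·Σ² = 2/35  (sign -1)
B: Δ: 2! 2! 2! / 7! → 1/630; sum: t=0:+1/4 = 1/4; 3j²(2 2 2; 1 -2 1) = Δ·Π!·Σ² = 3/35  (sign -1)
I_A²/I_B² = (2/35)/(3/35) = 2/3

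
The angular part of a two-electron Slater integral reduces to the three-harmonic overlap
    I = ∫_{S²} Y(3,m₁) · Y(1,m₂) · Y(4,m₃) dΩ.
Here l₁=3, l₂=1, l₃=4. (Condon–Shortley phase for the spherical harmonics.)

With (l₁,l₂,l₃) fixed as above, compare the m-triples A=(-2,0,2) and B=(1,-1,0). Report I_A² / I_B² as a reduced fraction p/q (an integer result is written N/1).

Same 3,1,4: normalisation and zero-m 3j drop out of the ratio.
A: Δ: 0! 6! 2! / 9! → 1/252; sum: t=0:+1/120 = 1/120; 3j²(3 1 4; -2 0 2) = Δ·Π!·Σ² = 1/21  (sign +1)
B: Δ: 0! 6! 2! / 9! → 1/252; sum: t=0:+1/96 = 1/96; 3j²(3 1 4; 1 -1 0) = Δ·Π!·Σ² = 1/42  (sign +1)
I_A²/I_B² = (1/21)/(1/42) = 2/1

2/1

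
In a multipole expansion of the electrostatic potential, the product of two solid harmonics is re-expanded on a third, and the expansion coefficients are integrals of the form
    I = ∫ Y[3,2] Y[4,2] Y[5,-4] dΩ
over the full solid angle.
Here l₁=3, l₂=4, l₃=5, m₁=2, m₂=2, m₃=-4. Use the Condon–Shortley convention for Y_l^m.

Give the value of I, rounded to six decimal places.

Rules hold: Σm=0, L=12 even, 1≤5≤7.
N = 7·9·11 = 693
Δ = 2!·4!·6!/13! = 1/180180
Racah Σ t=0..2: t=0:+1/576 t=1:−1/144 t=2:+1/576 = -1/288
⇒ 3j(3 4 5; 0 0 0)² = 20/1001, sgn +1
Racah Σ t=0..1: t=0:+1/8640 t=1:−1/2880 = -1/4320
⇒ 3j(3 4 5; 2 2 -4)² = 8/429, sgn +1
4πI² = N·(3j₀)²·(3jₘ)² = 480/1859
I = +1·√(0.258203/4π) = 0.14334284

0.143343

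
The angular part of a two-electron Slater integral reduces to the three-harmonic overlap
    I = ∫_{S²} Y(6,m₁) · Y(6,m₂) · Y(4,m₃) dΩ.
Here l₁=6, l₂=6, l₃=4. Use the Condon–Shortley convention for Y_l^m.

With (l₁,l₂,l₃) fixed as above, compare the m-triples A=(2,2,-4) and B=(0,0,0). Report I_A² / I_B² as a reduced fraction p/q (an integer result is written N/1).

35/18

Shared (l₁,l₂,l₃)=(6,6,4): N and (l;000)² cancel in I_A²/I_B².
A: Δ = 8!·4!·4!/17! = 1/15315300; Racah Σ t=4..4: t=4:+1/331776 = 1/331776; ⇒ 3j(6 6 4; 2 2 -4)² = 490/21879, sgn +1
B: Δ = 8!·4!·4!/17! = 1/15315300; Racah Σ t=2..6: t=2:+1/829440 t=3:−1/25920 t=4:+1/9216 t=5:−1/25920 t=6:+1/829440 = 7/207360; ⇒ 3j(6 6 4; 0 0 0)² = 28/2431, sgn +1
I_A²/I_B² = (490/21879)/(28/2431) = 35/18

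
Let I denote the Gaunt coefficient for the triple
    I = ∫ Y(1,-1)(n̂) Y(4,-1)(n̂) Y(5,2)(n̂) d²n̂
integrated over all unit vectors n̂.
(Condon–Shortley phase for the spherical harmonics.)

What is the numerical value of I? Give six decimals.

Checks pass: Σm=0; 10 even; l₃=5∈[3,5].
(2·1+1)(2·4+1)(2·5+1) = 297
Δ: 0! 2! 8! / 11! → 1/495
sum: t=0:+1/576 = 1/576
3j²(1 4 5; 0 0 0) = Δ·Π!·Σ² = 5/99  (sign -1)
sum: t=0:+1/1440 = 1/1440
3j²(1 4 5; -1 -1 2) = Δ·Π!·Σ² = 7/165  (sign -1)
combine: 4πI² = 297·5/99·7/165 = 7/11
take √, sign +1: I = 0.22503380

0.225034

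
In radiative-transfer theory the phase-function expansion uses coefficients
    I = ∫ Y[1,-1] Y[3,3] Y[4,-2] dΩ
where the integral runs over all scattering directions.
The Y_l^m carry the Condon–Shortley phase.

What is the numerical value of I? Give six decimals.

0.061558

Checks pass: Σm=0; 8 even; l₃=4∈[2,4].
(2·1+1)(2·3+1)(2·4+1) = 189
Δ: 0! 2! 6! / 9! → 1/252
sum: t=0:+1/36 = 1/36
3j²(1 3 4; 0 0 0) = Δ·Π!·Σ² = 4/63  (sign +1)
sum: t=0:+1/1440 = 1/1440
3j²(1 3 4; -1 3 -2) = Δ·Π!·Σ² = 1/252  (sign +1)
combine: 4πI² = 189·4/63·1/252 = 1/21
take √, sign +1: I = 0.06155813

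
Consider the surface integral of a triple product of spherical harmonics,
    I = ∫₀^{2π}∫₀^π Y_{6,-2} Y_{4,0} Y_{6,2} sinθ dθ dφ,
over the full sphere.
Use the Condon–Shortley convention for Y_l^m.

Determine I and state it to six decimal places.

Checks pass: Σm=0; 16 even; l₃=6∈[2,10].
(2·6+1)(2·4+1)(2·6+1) = 1521
Δ: 4! 8! 4! / 17! → 1/15315300
sum: t=0:+1/829440 t=1:−1/25920 t=2:+1/9216 t=3:−1/25920 t=4:+1/829440 = 7/207360
3j²(6 4 6; 0 0 0) = Δ·Π!·Σ² = 28/2431  (sign +1)
sum: t=0:+1/23224320 t=1:−1/181440 t=2:+1/23040 t=3:−1/25920 t=4:+1/331776 = 11/4644864
3j²(6 4 6; -2 0 2) = Δ·Π!·Σ² = 11/55692  (sign +1)
combine: 4πI² = 1521·28/2431·11/55692 = 1/289
take √, sign +1: I = 0.01659381

0.016594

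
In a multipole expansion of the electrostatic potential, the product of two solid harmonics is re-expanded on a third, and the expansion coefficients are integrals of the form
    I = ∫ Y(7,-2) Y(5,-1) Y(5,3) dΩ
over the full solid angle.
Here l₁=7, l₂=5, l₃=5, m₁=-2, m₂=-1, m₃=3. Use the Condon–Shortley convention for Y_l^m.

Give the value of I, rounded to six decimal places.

0.000000

L=17 odd ⇒ parity kills the (l;000) factor ⇒ I = 0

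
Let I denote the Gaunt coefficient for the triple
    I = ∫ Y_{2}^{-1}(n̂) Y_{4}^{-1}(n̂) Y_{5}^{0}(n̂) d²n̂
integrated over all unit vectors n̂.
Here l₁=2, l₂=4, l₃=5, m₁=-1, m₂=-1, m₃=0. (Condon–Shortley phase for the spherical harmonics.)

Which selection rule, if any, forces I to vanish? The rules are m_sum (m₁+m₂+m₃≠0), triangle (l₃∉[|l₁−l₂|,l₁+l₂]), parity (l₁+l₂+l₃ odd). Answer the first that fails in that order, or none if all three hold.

m₁+m₂+m₃ = -1 − 1 + 0 = -2  ✗
triangle: |2−4|=2 ≤ l₃=5 ≤ 2+4=6
parity: l₁+l₂+l₃ = 11 is odd

m_sum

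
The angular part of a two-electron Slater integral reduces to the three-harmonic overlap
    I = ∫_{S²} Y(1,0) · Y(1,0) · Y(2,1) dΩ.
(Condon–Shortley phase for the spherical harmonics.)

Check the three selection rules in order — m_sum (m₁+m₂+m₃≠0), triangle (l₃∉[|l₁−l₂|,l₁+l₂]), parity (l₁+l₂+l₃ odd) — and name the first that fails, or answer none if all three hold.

m₁+m₂+m₃ = 0 + 0 + 1 = 1  ✗
triangle: |1−1|=0 ≤ l₃=2 ≤ 1+1=2
parity: l₁+l₂+l₃ = 4 is even

m_sum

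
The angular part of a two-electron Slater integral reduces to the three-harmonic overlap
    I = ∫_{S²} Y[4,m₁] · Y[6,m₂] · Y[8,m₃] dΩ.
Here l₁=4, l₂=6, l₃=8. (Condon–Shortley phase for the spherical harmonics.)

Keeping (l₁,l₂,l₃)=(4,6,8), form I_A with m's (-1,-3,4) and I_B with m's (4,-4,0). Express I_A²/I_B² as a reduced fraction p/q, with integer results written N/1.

20339/5880

l's match ⇒ only the (l;m) 3-j factors differ between A and B.
A: triangle coeff Δ(4,6,8) = 1/23279256; Σ_t [0,2]: t=0:+1/7257600 t=1:−1/3870720 t=2:+1/26127360 = -43/522547200; (3j)²=1849/352716 [(4 6 8; -1 -3 4)], sign=-1
B: triangle coeff Δ(4,6,8) = 1/23279256; Σ_t [0,0]: t=0:+1/116121600 = 1/116121600; (3j)²=70/46189 [(4 6 8; 4 -4 0)], sign=+1
I_A²/I_B² = (1849/352716)/(70/46189) = 20339/5880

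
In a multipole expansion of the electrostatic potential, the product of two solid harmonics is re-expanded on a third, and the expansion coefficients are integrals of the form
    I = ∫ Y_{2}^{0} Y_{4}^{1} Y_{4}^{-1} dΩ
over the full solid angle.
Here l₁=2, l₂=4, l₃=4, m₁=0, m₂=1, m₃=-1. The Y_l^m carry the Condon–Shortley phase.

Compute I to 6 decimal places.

Checks pass: Σm=0; 10 even; l₃=4∈[2,6].
(2·2+1)(2·4+1)(2·4+1) = 405
Δ: 2! 2! 6! / 11! → 1/13860
sum: t=0:+1/192 t=1:−1/36 t=2:+1/192 = -5/288
3j²(2 4 4; 0 0 0) = Δ·Π!·Σ² = 20/693  (sign -1)
sum: t=0:+1/480 t=1:−1/48 t=2:+1/144 = -17/1440
3j²(2 4 4; 0 1 -1) = Δ·Π!·Σ² = 289/13860  (sign +1)
combine: 4πI² = 405·20/693·289/13860 = 1445/5929
take √, sign -1: I = -0.13926381

-0.139264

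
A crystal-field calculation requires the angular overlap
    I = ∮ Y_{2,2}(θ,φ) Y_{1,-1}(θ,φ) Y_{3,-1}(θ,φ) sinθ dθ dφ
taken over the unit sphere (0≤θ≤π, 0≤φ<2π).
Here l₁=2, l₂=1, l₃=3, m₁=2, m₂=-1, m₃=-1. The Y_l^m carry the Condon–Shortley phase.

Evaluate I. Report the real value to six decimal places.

Rules hold: Σm=0, L=6 even, 1≤3≤3.
N = 5·3·7 = 105
Δ = 0!·4!·2!/7! = 1/105
Racah Σ t=0..0: t=0:+1/4 = 1/4
⇒ 3j(2 1 3; 0 0 0)² = 3/35, sgn -1
Racah Σ t=0..0: t=0:+1/48 = 1/48
⇒ 3j(2 1 3; 2 -1 -1)² = 1/105, sgn +1
4πI² = N·(3j₀)²·(3jₘ)² = 3/35
I = -1·√(0.0857143/4π) = -0.08258890

-0.082589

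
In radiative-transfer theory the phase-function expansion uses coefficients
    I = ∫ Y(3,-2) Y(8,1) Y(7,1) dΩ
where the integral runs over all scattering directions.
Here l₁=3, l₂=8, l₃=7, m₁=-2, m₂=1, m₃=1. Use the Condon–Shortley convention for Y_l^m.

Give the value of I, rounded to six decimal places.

0.131622

m-sum 0 ✓  L=18 even ✓  5≤7≤11 ✓
Π(2lᵢ+1) = 7×17×15 = 1785
triangle coeff Δ(3,8,7) = 1/5290740
Σ_t [1,3]: t=1:−1/7257600 t=2:+1/2073600 t=3:−1/7257600 = 1/4838400
(3j)²=252/20995 [(3 8 7; 0 0 0)], sign=-1
Σ_t [3,4]: t=3:−1/6220800 t=4:+1/14515200 = -1/10886400
(3j)²=128/12597 [(3 8 7; -2 1 1)], sign=-1
⇒ 4πI² = 225792/1037153
I = (+1)√(225792/1037153/(4π)) = 0.13162183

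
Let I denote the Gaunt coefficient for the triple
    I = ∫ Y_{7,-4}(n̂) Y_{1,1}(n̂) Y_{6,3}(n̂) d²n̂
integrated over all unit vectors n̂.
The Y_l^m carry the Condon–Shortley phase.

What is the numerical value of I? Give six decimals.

Rules hold: Σm=0, L=14 even, 6≤6≤8.
N = 15·3·13 = 585
Δ = 2!·12!·0!/15! = 1/1365
Racah Σ t=1..1: t=1:−1/518400 = -1/518400
⇒ 3j(7 1 6; 0 0 0)² = 7/195, sgn -1
Racah Σ t=2..2: t=2:+1/4354560 = 1/4354560
⇒ 3j(7 1 6; -4 1 3)² = 11/273, sgn -1
4πI² = N·(3j₀)²·(3jₘ)² = 11/13
I = +1·√(0.846154/4π) = 0.25948947

0.259489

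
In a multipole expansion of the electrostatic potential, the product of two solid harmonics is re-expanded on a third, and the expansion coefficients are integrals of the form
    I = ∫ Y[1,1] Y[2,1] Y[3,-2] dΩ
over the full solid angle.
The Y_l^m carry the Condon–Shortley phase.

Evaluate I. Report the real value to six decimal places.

m-sum 0 ✓  L=6 even ✓  1≤3≤3 ✓
Π(2lᵢ+1) = 3×5×7 = 105
triangle coeff Δ(1,2,3) = 1/105
Σ_t [0,0]: t=0:+1/4 = 1/4
(3j)²=3/35 [(1 2 3; 0 0 0)], sign=-1
Σ_t [0,0]: t=0:+1/12 = 1/12
(3j)²=2/21 [(1 2 3; 1 1 -2)], sign=-1
⇒ 4πI² = 6/7
I = (+1)√(6/7/(4π)) = 0.26116903

0.261169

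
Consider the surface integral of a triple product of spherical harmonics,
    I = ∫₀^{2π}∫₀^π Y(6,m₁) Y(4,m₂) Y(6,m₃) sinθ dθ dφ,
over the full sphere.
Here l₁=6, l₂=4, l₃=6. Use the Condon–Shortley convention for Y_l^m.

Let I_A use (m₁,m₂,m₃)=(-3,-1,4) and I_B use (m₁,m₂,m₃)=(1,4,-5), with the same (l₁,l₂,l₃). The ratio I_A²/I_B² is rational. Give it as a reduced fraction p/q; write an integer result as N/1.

Same 6,4,6: normalisation and zero-m 3j drop out of the ratio.
A: Δ: 4! 8! 4! / 17! → 1/15315300; sum: t=1:−1/967680 t=2:+1/120960 t=3:−1/207360 = 1/414720; 3j²(6 4 6; -3 -1 4) = Δ·Π!·Σ² = 21/4862  (sign +1)
B: Δ: 4! 8! 4! / 17! → 1/15315300; sum: t=4:+1/2903040 = 1/2903040; 3j²(6 4 6; 1 4 -5) = Δ·Π!·Σ² = 5/663  (sign -1)
I_A²/I_B² = (21/4862)/(5/663) = 63/110

63/110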